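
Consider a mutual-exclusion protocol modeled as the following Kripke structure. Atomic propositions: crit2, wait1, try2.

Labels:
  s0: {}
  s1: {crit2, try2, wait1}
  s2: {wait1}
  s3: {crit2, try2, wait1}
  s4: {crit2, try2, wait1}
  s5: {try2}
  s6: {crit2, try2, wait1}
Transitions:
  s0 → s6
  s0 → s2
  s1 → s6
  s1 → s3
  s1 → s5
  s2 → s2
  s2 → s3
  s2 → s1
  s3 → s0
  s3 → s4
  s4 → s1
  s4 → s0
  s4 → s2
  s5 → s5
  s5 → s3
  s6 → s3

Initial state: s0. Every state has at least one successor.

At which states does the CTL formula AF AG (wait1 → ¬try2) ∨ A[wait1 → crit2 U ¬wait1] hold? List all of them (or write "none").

{s0, s5}

States satisfying AG (wait1 → ¬try2): ∅.
States satisfying AF AG (wait1 → ¬try2): ∅.
States satisfying wait1 → crit2: {s0, s1, s3, s4, s5, s6}.
States satisfying ¬wait1: {s0, s5}.
States satisfying A[wait1 → crit2 U ¬wait1]: {s0, s5}.
States satisfying AF AG (wait1 → ¬try2) ∨ A[wait1 → crit2 U ¬wait1]: {s0, s5}.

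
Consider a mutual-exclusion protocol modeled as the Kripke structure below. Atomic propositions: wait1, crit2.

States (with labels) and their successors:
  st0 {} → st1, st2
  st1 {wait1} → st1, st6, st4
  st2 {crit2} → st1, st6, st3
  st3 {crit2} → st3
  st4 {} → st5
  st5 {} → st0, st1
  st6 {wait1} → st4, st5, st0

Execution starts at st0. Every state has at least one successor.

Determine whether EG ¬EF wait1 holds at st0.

Does not hold

States satisfying ¬EF wait1: {st3}.
States satisfying EG ¬EF wait1: {st3}.
No suitable path/successor from st0 witnesses the formula.
st0 ∉ Sat(EG ¬EF wait1).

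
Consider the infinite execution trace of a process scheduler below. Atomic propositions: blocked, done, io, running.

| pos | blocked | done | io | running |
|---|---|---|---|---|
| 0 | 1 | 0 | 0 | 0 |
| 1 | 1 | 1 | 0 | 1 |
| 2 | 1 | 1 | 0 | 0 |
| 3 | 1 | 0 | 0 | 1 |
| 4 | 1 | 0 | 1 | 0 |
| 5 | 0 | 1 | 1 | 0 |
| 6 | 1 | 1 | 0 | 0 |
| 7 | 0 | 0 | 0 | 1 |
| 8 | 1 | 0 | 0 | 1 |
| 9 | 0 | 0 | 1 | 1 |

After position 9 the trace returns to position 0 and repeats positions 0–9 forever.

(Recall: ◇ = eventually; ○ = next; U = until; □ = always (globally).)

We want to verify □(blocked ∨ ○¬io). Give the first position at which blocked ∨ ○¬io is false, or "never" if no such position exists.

blocked ∨ ○¬io holds at every position 0..9, and those are all the positions the trace ever visits, so the invariant □(blocked ∨ ○¬io) is never violated.

never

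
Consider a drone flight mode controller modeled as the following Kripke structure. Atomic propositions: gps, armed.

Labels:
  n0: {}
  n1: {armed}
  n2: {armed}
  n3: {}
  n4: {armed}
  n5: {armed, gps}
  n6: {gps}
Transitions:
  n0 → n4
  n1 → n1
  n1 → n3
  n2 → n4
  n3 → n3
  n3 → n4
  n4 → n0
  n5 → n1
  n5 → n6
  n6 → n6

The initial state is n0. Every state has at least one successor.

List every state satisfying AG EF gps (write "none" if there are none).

States satisfying EF gps: {n5, n6}.
States satisfying AG EF gps: {n6}.

{n6}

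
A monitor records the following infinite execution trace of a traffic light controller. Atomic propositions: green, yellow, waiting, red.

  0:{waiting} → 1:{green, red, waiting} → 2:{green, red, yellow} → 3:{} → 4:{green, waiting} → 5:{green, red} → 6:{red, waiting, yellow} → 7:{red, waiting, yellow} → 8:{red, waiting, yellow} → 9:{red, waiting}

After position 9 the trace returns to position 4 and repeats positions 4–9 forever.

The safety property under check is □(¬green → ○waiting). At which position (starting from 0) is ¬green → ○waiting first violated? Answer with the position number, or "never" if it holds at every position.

never

¬green → ○waiting holds at every position 0..9, and those are all the positions the trace ever visits, so the invariant □(¬green → ○waiting) is never violated.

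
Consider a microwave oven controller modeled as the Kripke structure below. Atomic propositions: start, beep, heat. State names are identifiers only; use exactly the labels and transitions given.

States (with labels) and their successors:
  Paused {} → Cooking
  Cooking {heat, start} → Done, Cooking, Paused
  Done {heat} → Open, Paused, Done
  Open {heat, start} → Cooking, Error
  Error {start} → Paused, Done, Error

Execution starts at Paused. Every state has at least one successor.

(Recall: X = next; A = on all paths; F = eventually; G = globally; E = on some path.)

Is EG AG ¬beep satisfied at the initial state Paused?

States satisfying AG ¬beep: {Paused, Cooking, Done, Open, Error}.
States satisfying EG AG ¬beep: {Paused, Cooking, Done, Open, Error}.
Paused ∈ Sat(EG AG ¬beep).

Yes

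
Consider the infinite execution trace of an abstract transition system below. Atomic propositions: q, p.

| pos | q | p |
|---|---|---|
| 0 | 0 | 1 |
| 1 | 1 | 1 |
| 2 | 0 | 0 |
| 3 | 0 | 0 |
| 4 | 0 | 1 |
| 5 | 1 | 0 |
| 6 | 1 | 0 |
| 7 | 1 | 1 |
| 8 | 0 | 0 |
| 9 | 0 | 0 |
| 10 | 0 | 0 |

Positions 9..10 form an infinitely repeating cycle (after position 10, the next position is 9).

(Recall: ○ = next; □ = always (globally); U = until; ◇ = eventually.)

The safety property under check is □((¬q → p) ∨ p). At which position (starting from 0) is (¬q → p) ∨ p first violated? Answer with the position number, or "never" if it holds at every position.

2

Check (¬q → p) ∨ p at each position in order: 0 ✓, 1 ✓.
At position 2 the labels are {}, so (¬q → p) ∨ p is false there. This is the first violation.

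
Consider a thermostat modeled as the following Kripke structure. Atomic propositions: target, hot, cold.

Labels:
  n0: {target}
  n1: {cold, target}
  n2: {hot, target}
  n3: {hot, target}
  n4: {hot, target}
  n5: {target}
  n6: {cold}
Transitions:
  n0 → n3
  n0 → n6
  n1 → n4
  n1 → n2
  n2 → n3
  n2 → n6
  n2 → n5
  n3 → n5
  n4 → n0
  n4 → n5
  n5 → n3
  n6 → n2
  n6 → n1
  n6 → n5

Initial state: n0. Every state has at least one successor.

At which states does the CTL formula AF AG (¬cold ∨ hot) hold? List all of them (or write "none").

States satisfying AG (¬cold ∨ hot): {n3, n5}.
States satisfying AF AG (¬cold ∨ hot): {n3, n5}.

{n3, n5}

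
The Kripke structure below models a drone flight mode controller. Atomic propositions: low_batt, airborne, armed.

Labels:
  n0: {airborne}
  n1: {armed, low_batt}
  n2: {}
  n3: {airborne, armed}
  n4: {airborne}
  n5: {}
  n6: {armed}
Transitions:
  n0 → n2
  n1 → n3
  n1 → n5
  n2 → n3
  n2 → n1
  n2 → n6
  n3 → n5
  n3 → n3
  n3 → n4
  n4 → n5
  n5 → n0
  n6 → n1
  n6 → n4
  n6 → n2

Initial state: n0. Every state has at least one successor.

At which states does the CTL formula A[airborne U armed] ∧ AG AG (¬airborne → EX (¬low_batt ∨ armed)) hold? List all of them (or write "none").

{n1, n3, n6}

States satisfying airborne: {n0, n3, n4}.
States satisfying armed: {n1, n3, n6}.
States satisfying A[airborne U armed]: {n1, n3, n6}.
States satisfying AG (¬airborne → EX (¬low_batt ∨ armed)): {n0, n1, n2, n3, n4, n5, n6}.
States satisfying AG AG (¬airborne → EX (¬low_batt ∨ armed)): {n0, n1, n2, n3, n4, n5, n6}.
States satisfying A[airborne U armed] ∧ AG AG (¬airborne → EX (¬low_batt ∨ armed)): {n1, n3, n6}.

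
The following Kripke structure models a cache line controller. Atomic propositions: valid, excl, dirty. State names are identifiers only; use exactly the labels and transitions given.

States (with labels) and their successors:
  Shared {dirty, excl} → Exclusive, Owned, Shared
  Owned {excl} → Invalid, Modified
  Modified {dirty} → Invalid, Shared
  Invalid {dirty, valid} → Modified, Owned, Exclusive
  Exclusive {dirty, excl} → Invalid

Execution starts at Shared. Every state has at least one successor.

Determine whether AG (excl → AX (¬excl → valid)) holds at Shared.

States satisfying excl → AX (¬excl → valid): {Shared, Modified, Invalid, Exclusive}.
States satisfying AG (excl → AX (¬excl → valid)): ∅.
Owned is reachable from Shared and violates excl → AX (¬excl → valid), so AG fails at Shared.
Shared ∉ Sat(AG (excl → AX (¬excl → valid))).

Violated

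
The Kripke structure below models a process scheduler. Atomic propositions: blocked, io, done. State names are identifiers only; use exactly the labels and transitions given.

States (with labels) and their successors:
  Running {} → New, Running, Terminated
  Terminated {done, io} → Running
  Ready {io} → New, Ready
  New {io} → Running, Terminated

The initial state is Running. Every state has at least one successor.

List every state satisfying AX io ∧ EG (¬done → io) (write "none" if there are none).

{Ready}

States satisfying io: {Terminated, Ready, New}.
States satisfying AX io: {Ready}.
States satisfying ¬done → io: {Terminated, Ready, New}.
States satisfying EG (¬done → io): {Ready}.
States satisfying AX io ∧ EG (¬done → io): {Ready}.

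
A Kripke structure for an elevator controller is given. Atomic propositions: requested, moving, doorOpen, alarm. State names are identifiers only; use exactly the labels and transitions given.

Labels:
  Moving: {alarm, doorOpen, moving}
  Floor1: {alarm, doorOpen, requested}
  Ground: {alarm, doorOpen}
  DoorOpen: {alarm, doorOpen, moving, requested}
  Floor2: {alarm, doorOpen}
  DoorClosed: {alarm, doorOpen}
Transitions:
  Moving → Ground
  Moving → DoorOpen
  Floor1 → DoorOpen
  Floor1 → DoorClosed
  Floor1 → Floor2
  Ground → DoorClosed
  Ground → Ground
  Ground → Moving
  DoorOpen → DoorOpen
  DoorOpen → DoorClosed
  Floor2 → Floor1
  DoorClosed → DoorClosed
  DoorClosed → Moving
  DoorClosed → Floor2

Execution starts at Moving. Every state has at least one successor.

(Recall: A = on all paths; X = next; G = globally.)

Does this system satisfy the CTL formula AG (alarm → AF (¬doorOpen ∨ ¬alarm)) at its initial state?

Violated

States satisfying alarm → AF (¬doorOpen ∨ ¬alarm): ∅.
States satisfying AG (alarm → AF (¬doorOpen ∨ ¬alarm)): ∅.
DoorClosed is reachable from Moving and violates alarm → AF (¬doorOpen ∨ ¬alarm), so AG fails at Moving.
Moving ∉ Sat(AG (alarm → AF (¬doorOpen ∨ ¬alarm))).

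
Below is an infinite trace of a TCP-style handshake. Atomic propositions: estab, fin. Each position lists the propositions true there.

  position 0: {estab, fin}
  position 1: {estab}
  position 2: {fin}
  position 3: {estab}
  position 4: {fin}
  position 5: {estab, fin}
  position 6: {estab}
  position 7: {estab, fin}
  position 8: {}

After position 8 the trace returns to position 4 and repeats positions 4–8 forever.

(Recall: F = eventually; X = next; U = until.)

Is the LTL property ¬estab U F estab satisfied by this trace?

Holds

Walking from position 0: F estab first holds at position 0, and ¬estab holds at every earlier position along the way, so ¬estab U F estab holds.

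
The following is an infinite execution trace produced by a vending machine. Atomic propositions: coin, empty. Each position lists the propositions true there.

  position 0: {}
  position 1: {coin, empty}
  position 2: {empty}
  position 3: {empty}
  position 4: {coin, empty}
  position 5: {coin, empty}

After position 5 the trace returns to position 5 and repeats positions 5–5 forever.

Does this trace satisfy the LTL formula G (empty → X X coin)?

Violated

empty → X X coin must hold at every position from 0 onward. It fails at position 1, so G (empty → X X coin) is false.
Positions where empty holds: 1, 2, 3, 4, 5.
Check X X coin at each: 1→fails, 2→ok, 3→ok, 4→ok, 5→ok.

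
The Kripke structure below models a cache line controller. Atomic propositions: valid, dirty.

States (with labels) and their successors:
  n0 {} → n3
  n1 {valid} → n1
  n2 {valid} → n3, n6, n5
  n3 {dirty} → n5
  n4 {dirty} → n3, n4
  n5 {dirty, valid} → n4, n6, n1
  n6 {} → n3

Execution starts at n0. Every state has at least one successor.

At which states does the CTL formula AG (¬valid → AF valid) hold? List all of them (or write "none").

{n1}

States satisfying ¬valid → AF valid: {n0, n1, n2, n3, n5, n6}.
States satisfying AG (¬valid → AF valid): {n1}.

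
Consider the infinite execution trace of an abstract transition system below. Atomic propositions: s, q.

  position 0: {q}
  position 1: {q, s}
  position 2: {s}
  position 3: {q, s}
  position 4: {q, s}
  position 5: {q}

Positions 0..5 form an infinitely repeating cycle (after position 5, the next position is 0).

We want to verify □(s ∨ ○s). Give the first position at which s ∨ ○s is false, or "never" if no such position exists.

Check s ∨ ○s at each position in order: 0 ✓, 1 ✓, 2 ✓, 3 ✓, 4 ✓.
At position 5 the labels are {q} and the next position 0 has {q}, so s ∨ ○s is false there. This is the first violation.

5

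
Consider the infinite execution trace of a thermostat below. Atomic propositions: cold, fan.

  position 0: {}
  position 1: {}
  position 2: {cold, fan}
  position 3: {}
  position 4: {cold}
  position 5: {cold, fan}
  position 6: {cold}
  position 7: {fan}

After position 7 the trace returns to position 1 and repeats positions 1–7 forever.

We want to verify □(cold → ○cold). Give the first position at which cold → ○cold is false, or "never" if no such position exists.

Check cold → ○cold at each position in order: 0 ✓, 1 ✓.
At position 2 the labels are {cold, fan} and the next position 3 has {}, so cold → ○cold is false there. This is the first violation.

2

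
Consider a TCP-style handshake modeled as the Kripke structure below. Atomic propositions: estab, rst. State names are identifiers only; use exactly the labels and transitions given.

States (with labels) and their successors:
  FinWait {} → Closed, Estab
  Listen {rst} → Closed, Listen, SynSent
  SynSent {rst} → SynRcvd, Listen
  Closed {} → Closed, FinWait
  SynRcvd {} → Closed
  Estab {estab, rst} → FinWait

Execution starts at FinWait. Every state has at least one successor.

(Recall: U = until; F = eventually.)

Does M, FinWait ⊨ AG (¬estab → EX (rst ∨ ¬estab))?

Yes

States satisfying ¬estab → EX (rst ∨ ¬estab): {FinWait, Listen, SynSent, Closed, SynRcvd, Estab}.
States satisfying AG (¬estab → EX (rst ∨ ¬estab)): {FinWait, Listen, SynSent, Closed, SynRcvd, Estab}.
Every state reachable from FinWait satisfies ¬estab → EX (rst ∨ ¬estab).
FinWait ∈ Sat(AG (¬estab → EX (rst ∨ ¬estab))).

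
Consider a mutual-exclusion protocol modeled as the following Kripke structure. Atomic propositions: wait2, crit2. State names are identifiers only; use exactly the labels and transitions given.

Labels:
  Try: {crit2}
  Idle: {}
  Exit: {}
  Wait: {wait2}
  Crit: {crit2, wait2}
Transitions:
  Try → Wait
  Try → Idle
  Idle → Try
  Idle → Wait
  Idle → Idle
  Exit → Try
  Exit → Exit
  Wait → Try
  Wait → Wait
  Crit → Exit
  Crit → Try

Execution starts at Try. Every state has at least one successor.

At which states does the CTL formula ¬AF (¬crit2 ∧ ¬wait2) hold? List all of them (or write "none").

{Try, Wait, Crit}

States satisfying ¬crit2 ∧ ¬wait2: {Idle, Exit}.
States satisfying AF (¬crit2 ∧ ¬wait2): {Idle, Exit}.
States satisfying ¬AF (¬crit2 ∧ ¬wait2): {Try, Wait, Crit}.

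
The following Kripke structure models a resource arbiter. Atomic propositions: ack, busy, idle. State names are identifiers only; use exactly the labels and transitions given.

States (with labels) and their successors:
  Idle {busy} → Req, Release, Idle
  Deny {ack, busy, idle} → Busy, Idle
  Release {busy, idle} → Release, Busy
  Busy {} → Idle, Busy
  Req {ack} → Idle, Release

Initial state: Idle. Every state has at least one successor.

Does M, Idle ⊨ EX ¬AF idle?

Satisfied

States satisfying ¬AF idle: {Idle, Busy, Req}.
States satisfying EX ¬AF idle: {Idle, Deny, Release, Busy, Req}.
Idle ∈ Sat(EX ¬AF idle).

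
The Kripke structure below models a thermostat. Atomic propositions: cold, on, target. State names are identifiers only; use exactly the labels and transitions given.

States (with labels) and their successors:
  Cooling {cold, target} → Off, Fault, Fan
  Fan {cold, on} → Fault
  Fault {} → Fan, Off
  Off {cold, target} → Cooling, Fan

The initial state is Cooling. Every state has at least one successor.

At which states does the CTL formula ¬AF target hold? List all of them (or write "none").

{Fan, Fault}

States satisfying target: {Cooling, Off}.
States satisfying AF target: {Cooling, Off}.
States satisfying ¬AF target: {Fan, Fault}.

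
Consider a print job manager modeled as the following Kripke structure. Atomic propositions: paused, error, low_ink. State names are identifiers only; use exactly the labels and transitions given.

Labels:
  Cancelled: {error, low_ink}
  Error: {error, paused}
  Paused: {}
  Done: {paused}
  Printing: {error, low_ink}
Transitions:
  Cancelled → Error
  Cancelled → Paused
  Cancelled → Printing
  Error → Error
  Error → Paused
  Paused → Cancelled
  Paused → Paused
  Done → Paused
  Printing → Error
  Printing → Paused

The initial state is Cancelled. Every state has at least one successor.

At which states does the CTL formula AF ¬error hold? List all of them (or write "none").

{Paused, Done}

States satisfying ¬error: {Paused, Done}.
States satisfying AF ¬error: {Paused, Done}.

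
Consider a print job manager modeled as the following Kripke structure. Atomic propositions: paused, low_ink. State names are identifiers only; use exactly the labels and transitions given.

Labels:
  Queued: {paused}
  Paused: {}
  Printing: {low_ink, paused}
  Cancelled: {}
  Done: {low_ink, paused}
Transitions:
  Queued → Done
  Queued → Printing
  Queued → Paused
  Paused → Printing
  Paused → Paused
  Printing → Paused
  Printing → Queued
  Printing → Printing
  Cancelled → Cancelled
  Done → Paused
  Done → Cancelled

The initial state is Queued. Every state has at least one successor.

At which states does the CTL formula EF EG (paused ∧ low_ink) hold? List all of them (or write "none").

States satisfying EG (paused ∧ low_ink): {Printing}.
States satisfying EF EG (paused ∧ low_ink): {Queued, Paused, Printing, Done}.

{Queued, Paused, Printing, Done}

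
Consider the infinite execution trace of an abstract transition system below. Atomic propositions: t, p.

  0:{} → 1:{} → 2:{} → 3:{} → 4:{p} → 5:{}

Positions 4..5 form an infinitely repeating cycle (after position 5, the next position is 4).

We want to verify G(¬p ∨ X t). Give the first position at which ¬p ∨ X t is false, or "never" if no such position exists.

4

Check ¬p ∨ X t at each position in order: 0 ✓, 1 ✓, 2 ✓, 3 ✓.
At position 4 the labels are {p} and the next position 5 has {}, so ¬p ∨ X t is false there. This is the first violation.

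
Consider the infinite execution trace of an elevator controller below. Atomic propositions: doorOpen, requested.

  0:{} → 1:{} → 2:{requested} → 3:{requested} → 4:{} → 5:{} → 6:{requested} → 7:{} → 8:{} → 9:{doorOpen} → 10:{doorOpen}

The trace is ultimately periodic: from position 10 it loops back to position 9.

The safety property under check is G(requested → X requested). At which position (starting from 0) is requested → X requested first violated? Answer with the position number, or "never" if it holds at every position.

3

Check requested → X requested at each position in order: 0 ✓, 1 ✓, 2 ✓.
At position 3 the labels are {requested} and the next position 4 has {}, so requested → X requested is false there. This is the first violation.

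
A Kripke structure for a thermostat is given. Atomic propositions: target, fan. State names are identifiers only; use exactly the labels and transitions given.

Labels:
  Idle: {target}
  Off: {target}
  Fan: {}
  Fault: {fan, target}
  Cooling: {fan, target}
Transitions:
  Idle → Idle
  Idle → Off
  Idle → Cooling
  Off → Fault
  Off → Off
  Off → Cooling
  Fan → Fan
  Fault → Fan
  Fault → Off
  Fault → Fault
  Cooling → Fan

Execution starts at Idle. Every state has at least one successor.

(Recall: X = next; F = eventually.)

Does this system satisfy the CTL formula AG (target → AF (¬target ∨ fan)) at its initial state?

States satisfying target → AF (¬target ∨ fan): {Fan, Fault, Cooling}.
States satisfying AG (target → AF (¬target ∨ fan)): {Fan, Cooling}.
Idle is reachable from Idle and violates target → AF (¬target ∨ fan), so AG fails at Idle.
Idle ∉ Sat(AG (target → AF (¬target ∨ fan))).

Does not hold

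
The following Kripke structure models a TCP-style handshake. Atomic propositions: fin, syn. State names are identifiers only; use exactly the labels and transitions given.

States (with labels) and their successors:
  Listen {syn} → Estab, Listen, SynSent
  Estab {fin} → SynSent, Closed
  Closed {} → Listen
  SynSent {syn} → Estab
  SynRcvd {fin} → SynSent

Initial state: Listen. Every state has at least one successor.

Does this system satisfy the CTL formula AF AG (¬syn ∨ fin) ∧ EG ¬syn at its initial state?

States satisfying AG (¬syn ∨ fin): ∅.
States satisfying AF AG (¬syn ∨ fin): ∅.
States satisfying ¬syn: {Estab, Closed, SynRcvd}.
States satisfying EG ¬syn: ∅.
States satisfying AF AG (¬syn ∨ fin) ∧ EG ¬syn: ∅.
Listen ∉ Sat(AF AG (¬syn ∨ fin) ∧ EG ¬syn).

Violated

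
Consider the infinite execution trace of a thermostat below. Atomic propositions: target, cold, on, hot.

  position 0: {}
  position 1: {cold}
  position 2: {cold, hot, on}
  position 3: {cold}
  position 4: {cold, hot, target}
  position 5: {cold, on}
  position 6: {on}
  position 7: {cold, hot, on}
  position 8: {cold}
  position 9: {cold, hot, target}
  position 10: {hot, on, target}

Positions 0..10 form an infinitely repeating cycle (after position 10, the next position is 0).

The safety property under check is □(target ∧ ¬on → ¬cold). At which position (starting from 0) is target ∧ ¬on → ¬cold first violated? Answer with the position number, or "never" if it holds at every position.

Check target ∧ ¬on → ¬cold at each position in order: 0 ✓, 1 ✓, 2 ✓, 3 ✓.
At position 4 the labels are {cold, hot, target}, so target ∧ ¬on → ¬cold is false there. This is the first violation.

4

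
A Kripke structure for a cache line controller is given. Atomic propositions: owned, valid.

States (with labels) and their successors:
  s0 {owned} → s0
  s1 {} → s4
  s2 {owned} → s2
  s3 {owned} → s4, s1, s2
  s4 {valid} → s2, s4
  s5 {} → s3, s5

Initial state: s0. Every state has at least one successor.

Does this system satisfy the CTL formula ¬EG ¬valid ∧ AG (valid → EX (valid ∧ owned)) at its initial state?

States satisfying ¬valid: {s0, s1, s2, s3, s5}.
States satisfying EG ¬valid: {s0, s2, s3, s5}.
States satisfying ¬EG ¬valid: {s1, s4}.
States satisfying valid → EX (valid ∧ owned): {s0, s1, s2, s3, s5}.
States satisfying AG (valid → EX (valid ∧ owned)): {s0, s2}.
States satisfying ¬EG ¬valid ∧ AG (valid → EX (valid ∧ owned)): ∅.
s0 ∉ Sat(¬EG ¬valid ∧ AG (valid → EX (valid ∧ owned))).

No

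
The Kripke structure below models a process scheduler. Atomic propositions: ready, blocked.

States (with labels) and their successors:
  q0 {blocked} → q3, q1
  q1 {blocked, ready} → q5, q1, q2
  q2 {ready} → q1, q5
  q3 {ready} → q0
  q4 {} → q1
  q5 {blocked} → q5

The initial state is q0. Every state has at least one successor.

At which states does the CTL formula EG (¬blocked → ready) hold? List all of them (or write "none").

States satisfying ¬blocked → ready: {q0, q1, q2, q3, q5}.
States satisfying EG (¬blocked → ready): {q0, q1, q2, q3, q5}.

{q0, q1, q2, q3, q5}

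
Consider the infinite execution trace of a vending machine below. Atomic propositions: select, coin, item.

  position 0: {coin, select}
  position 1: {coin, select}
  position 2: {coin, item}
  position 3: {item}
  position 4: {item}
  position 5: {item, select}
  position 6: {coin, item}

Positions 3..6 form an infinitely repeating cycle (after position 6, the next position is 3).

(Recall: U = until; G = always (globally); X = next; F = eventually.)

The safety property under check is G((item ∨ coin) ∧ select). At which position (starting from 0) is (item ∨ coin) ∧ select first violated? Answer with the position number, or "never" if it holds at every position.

Check (item ∨ coin) ∧ select at each position in order: 0 ✓, 1 ✓.
At position 2 the labels are {coin, item}, so (item ∨ coin) ∧ select is false there. This is the first violation.

2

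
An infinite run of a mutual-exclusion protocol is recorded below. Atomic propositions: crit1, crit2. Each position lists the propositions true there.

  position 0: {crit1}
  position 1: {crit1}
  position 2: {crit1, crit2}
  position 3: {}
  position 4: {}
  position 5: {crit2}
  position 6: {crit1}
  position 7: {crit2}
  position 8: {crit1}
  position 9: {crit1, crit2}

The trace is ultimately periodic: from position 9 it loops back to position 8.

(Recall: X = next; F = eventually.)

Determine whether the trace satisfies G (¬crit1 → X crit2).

No

¬crit1 → X crit2 must hold at every position from 0 onward. It fails at position 3, so G (¬crit1 → X crit2) is false.
Positions where ¬crit1 holds: 3, 4, 5, 7.
Check X crit2 at each: 3→fails, 4→ok, 5→fails, 7→fails.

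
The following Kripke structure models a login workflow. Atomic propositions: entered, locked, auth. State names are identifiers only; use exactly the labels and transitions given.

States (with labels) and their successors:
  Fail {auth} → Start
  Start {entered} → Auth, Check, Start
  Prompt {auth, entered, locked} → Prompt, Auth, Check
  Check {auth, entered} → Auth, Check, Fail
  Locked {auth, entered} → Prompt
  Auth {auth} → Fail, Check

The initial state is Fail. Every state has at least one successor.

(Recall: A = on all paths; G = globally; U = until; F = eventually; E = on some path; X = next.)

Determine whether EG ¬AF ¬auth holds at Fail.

Does not hold

States satisfying ¬AF ¬auth: {Prompt, Check, Locked, Auth}.
States satisfying EG ¬AF ¬auth: {Prompt, Check, Locked, Auth}.
No suitable path/successor from Fail witnesses the formula.
Fail ∉ Sat(EG ¬AF ¬auth).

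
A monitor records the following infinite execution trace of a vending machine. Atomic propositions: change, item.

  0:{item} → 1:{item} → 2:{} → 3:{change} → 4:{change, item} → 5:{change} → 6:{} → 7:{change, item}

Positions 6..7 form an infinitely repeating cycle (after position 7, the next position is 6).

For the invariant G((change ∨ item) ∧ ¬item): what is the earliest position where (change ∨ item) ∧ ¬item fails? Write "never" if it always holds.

At position 0 the labels are {item}, so (change ∨ item) ∧ ¬item is false there. This is the first violation.

0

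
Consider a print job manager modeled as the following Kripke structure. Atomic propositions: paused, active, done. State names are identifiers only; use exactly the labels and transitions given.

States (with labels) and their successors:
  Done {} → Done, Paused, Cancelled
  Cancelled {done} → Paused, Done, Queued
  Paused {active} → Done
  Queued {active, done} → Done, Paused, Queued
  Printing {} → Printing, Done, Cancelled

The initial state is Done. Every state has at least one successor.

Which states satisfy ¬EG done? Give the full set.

States satisfying done: {Cancelled, Queued}.
States satisfying EG done: {Cancelled, Queued}.
States satisfying ¬EG done: {Done, Paused, Printing}.

{Done, Paused, Printing}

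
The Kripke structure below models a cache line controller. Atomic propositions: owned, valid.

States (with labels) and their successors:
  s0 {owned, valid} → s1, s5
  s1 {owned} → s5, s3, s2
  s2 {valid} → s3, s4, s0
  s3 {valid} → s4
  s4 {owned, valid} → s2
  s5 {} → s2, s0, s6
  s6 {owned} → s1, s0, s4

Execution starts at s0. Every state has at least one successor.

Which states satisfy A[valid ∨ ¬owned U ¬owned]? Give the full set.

States satisfying valid ∨ ¬owned: {s0, s2, s3, s4, s5}.
States satisfying ¬owned: {s2, s3, s5}.
States satisfying A[valid ∨ ¬owned U ¬owned]: {s2, s3, s4, s5}.

{s2, s3, s4, s5}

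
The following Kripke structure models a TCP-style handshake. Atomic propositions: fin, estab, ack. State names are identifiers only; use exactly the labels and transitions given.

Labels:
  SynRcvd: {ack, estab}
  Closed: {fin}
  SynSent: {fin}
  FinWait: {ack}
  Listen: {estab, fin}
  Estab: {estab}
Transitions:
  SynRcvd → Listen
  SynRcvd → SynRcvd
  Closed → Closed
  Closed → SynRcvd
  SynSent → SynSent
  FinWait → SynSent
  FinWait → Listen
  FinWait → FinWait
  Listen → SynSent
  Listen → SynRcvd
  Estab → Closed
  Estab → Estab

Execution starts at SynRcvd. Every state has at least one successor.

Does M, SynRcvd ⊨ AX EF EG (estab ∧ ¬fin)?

States satisfying EF EG (estab ∧ ¬fin): {SynRcvd, Closed, FinWait, Listen, Estab}.
States satisfying AX EF EG (estab ∧ ¬fin): {SynRcvd, Closed, Estab}.
SynRcvd ∈ Sat(AX EF EG (estab ∧ ¬fin)).

Yes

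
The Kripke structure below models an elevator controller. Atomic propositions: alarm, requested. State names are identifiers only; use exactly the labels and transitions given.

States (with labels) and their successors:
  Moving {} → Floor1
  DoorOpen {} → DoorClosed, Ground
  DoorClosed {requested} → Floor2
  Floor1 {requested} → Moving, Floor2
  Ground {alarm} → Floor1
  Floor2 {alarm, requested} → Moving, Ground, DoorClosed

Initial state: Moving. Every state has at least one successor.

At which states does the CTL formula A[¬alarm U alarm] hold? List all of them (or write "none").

States satisfying ¬alarm: {Moving, DoorOpen, DoorClosed, Floor1}.
States satisfying alarm: {Ground, Floor2}.
States satisfying A[¬alarm U alarm]: {DoorOpen, DoorClosed, Ground, Floor2}.

{DoorOpen, DoorClosed, Ground, Floor2}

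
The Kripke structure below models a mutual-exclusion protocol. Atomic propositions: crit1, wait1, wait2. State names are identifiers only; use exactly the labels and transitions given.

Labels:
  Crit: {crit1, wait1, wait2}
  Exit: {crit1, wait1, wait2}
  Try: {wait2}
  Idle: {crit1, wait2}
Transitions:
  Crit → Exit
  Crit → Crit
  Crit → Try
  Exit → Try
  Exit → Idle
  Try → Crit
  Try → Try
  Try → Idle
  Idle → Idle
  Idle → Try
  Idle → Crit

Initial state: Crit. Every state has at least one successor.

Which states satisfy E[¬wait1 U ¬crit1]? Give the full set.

States satisfying ¬wait1: {Try, Idle}.
States satisfying ¬crit1: {Try}.
States satisfying E[¬wait1 U ¬crit1]: {Try, Idle}.

{Try, Idle}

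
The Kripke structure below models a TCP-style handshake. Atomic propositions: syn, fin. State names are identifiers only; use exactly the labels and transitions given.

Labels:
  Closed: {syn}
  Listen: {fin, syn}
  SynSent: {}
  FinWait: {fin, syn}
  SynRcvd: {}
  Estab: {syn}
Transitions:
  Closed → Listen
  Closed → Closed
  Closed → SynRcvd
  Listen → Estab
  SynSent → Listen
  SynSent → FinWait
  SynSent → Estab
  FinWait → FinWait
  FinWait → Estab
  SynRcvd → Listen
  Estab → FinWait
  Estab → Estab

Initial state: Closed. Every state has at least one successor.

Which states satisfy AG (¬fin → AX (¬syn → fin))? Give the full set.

States satisfying ¬fin → AX (¬syn → fin): {Listen, SynSent, FinWait, SynRcvd, Estab}.
States satisfying AG (¬fin → AX (¬syn → fin)): {Listen, SynSent, FinWait, SynRcvd, Estab}.

{Listen, SynSent, FinWait, SynRcvd, Estab}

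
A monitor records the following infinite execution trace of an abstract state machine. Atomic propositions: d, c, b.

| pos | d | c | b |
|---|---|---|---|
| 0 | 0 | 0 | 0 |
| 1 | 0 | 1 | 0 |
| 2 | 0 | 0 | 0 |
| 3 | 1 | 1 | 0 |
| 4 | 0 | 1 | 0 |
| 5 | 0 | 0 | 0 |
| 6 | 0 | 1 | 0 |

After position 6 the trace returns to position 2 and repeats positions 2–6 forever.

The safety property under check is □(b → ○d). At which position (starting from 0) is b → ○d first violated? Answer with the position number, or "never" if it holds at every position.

b → ○d holds at every position 0..6, and those are all the positions the trace ever visits, so the invariant □(b → ○d) is never violated.

never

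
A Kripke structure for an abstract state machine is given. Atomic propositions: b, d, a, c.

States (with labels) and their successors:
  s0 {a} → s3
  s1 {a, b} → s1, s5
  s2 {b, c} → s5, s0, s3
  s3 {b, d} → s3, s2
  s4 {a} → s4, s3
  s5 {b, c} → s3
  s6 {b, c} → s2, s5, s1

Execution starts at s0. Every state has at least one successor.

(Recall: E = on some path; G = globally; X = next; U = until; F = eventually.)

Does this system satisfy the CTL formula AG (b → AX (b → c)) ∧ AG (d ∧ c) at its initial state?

States satisfying b → AX (b → c): {s0, s4}.
States satisfying AG (b → AX (b → c)): ∅.
States satisfying d ∧ c: ∅.
States satisfying AG (d ∧ c): ∅.
States satisfying AG (b → AX (b → c)) ∧ AG (d ∧ c): ∅.
s0 ∉ Sat(AG (b → AX (b → c)) ∧ AG (d ∧ c)).

Does not hold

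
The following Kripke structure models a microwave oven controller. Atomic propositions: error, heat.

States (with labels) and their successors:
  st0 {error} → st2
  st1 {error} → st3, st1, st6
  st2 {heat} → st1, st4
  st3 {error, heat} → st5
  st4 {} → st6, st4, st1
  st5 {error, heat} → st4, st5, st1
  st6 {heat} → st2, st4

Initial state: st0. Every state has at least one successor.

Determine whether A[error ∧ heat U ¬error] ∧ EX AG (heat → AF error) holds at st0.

States satisfying error ∧ heat: {st3, st5}.
States satisfying ¬error: {st2, st4, st6}.
States satisfying A[error ∧ heat U ¬error]: {st2, st4, st6}.
States satisfying AG (heat → AF error): ∅.
States satisfying EX AG (heat → AF error): ∅.
States satisfying A[error ∧ heat U ¬error] ∧ EX AG (heat → AF error): ∅.
st0 ∉ Sat(A[error ∧ heat U ¬error] ∧ EX AG (heat → AF error)).

No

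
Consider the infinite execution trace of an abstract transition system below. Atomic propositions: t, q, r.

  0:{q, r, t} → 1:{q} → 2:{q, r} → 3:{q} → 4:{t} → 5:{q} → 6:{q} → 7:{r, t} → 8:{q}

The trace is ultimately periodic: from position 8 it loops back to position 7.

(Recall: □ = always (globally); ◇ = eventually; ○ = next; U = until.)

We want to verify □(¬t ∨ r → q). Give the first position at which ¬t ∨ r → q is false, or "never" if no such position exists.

Check ¬t ∨ r → q at each position in order: 0 ✓, 1 ✓, 2 ✓, 3 ✓, 4 ✓, 5 ✓, 6 ✓.
At position 7 the labels are {r, t}, so ¬t ∨ r → q is false there. This is the first violation.

7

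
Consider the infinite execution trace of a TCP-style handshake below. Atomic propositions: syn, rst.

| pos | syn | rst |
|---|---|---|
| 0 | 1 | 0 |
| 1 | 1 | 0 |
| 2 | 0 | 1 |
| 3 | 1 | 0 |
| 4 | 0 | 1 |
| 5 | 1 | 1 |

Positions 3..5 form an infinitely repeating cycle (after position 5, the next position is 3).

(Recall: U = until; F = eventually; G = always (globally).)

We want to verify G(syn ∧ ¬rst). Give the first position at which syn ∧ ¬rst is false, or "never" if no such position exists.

Check syn ∧ ¬rst at each position in order: 0 ✓, 1 ✓.
At position 2 the labels are {rst}, so syn ∧ ¬rst is false there. This is the first violation.

2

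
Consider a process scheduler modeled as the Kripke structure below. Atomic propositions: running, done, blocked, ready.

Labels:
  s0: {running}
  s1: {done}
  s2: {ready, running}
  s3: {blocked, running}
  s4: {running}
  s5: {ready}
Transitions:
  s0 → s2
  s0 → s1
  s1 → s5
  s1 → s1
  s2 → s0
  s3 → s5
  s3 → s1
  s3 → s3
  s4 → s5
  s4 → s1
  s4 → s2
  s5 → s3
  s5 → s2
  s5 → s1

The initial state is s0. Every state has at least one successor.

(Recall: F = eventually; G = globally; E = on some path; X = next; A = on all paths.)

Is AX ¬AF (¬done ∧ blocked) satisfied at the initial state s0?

Satisfied

States satisfying ¬AF (¬done ∧ blocked): {s0, s1, s2, s4, s5}.
States satisfying AX ¬AF (¬done ∧ blocked): {s0, s1, s2, s4}.
s0 ∈ Sat(AX ¬AF (¬done ∧ blocked)).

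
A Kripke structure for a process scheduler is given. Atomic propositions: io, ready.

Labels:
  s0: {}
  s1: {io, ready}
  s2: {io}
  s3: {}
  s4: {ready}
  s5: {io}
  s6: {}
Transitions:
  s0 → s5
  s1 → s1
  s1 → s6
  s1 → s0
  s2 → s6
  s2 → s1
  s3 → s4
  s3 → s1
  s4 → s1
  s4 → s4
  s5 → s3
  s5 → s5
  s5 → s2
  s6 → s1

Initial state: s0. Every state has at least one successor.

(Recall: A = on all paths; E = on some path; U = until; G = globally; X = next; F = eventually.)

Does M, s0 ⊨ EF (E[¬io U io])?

States satisfying E[¬io U io]: {s0, s1, s2, s3, s4, s5, s6}.
States satisfying EF (E[¬io U io]): {s0, s1, s2, s3, s4, s5, s6}.
Some path from s0 reaches a state where E[¬io U io] holds.
s0 ∈ Sat(EF (E[¬io U io])).

Yes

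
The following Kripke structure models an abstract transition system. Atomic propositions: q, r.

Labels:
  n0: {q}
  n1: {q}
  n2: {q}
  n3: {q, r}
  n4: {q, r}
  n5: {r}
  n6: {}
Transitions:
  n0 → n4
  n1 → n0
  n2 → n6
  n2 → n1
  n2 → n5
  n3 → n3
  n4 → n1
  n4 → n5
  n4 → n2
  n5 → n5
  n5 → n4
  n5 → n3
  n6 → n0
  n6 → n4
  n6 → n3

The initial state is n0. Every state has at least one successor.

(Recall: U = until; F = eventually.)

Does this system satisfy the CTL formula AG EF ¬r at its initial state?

States satisfying EF ¬r: {n0, n1, n2, n4, n5, n6}.
States satisfying AG EF ¬r: ∅.
n3 is reachable from n0 and violates EF ¬r, so AG fails at n0.
n0 ∉ Sat(AG EF ¬r).

Does not hold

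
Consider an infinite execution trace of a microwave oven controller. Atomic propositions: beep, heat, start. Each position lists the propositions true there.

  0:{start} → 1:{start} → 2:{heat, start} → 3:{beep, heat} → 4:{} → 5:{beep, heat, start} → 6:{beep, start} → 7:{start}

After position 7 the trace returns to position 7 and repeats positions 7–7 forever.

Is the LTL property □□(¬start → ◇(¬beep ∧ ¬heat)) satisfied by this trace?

Yes

□(¬start → ◇(¬beep ∧ ¬heat)) holds at every position 0..7, and those are all positions ever visited, so □□(¬start → ◇(¬beep ∧ ¬heat)) holds.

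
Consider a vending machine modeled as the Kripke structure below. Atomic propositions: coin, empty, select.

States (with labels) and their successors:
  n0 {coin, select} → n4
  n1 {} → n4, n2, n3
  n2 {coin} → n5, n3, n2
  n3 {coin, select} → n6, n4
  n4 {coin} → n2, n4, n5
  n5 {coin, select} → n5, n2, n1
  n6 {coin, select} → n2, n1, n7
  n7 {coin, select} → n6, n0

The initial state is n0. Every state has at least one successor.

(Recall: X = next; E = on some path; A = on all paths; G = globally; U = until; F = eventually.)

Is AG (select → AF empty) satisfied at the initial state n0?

Does not hold

States satisfying select → AF empty: {n1, n2, n4}.
States satisfying AG (select → AF empty): ∅.
n0 is reachable from n0 and violates select → AF empty, so AG fails at n0.
n0 ∉ Sat(AG (select → AF empty)).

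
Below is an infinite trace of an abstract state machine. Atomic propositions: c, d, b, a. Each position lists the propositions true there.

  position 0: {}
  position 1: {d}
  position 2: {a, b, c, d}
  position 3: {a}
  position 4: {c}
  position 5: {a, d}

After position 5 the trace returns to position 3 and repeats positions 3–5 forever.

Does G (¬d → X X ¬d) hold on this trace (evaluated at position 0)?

Violated

¬d → X X ¬d must hold at every position from 0 onward. It fails at position 0, so G (¬d → X X ¬d) is false.
Positions where ¬d holds: 0, 3, 4.
Check X X ¬d at each: 0→fails, 3→fails, 4→ok.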